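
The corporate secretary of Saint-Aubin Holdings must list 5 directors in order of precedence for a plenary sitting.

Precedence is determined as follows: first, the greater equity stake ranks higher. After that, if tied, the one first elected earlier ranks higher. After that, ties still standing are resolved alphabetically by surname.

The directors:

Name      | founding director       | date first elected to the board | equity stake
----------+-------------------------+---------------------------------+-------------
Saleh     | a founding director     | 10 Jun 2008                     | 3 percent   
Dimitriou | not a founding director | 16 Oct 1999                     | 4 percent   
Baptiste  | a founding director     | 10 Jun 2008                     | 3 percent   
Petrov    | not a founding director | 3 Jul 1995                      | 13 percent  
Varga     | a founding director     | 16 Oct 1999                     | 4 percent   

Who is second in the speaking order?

By equity stake (higher first): Petrov (13 percent); then Dimitriou and Varga (both 4 percent); then Baptiste and Saleh (both 3 percent).
Dimitriou and Varga both have date first elected to the board 16 Oct 1999, so the next rule applies.
Among Dimitriou and Varga, alphabetically by surname: Dimitriou before Varga.
Baptiste and Saleh both have date first elected to the board 10 Jun 2008, so the next rule applies.
Among Baptiste and Saleh, alphabetically by surname: Baptiste before Saleh.
Order: Petrov, Dimitriou, Varga, Baptiste, Saleh.

Dimitriou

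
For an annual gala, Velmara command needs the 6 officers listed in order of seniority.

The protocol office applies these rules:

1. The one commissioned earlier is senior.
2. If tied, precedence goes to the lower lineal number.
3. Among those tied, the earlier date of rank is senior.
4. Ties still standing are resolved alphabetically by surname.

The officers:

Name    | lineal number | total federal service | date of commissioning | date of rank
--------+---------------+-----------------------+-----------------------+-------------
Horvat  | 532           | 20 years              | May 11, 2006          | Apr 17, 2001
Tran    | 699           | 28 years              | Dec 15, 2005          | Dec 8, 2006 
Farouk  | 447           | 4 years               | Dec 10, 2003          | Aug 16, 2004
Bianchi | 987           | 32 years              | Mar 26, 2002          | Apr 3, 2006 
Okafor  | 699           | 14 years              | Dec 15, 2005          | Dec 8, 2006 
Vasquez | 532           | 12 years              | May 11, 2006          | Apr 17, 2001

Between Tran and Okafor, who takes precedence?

By date of commissioning (earlier first): Bianchi (Mar 26, 2002); then Farouk (Dec 10, 2003); then Okafor and Tran (both Dec 15, 2005); then Horvat and Vasquez (both May 11, 2006).
Okafor and Tran both have lineal number 699, so the next rule applies.
Okafor and Tran both have date of rank Dec 8, 2006, so the next rule applies.
Among Okafor and Tran, alphabetically by surname: Okafor before Tran.
Horvat and Vasquez both have lineal number 532, so the next rule applies.
Horvat and Vasquez both have date of rank Apr 17, 2001, so the next rule applies.
Among Horvat and Vasquez, alphabetically by surname: Horvat before Vasquez.
So Okafor takes precedence.

Okafor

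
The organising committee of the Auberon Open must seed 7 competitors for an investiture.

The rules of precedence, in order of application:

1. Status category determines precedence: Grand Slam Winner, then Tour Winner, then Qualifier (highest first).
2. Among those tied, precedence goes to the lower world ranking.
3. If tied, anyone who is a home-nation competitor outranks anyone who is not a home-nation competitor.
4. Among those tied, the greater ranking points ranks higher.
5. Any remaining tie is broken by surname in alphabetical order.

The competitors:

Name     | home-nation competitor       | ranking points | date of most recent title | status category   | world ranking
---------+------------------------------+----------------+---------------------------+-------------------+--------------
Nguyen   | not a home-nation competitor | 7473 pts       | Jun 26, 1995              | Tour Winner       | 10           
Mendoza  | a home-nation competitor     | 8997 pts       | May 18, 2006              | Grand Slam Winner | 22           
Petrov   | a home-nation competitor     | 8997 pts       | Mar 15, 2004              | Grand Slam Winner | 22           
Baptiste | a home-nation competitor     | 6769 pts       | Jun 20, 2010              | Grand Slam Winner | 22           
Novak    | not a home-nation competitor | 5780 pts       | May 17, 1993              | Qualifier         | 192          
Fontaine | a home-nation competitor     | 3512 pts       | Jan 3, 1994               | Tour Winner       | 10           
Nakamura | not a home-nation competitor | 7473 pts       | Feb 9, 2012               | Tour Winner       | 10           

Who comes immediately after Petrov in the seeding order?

By status category: Mendoza, Petrov and Baptiste (Grand Slam Winner); then Fontaine, Nakamura and Nguyen (Tour Winner); then Novak (Qualifier).
Mendoza, Petrov and Baptiste all have world ranking 22, so the next rule applies.
Mendoza, Petrov and Baptiste are each a home-nation competitor, so the next rule applies.
Among Mendoza, Petrov and Baptiste, by ranking points (higher first): Mendoza and Petrov (8997 pts) before Baptiste (6769 pts).
Among Mendoza and Petrov, alphabetically by surname: Mendoza before Petrov.
Fontaine, Nakamura and Nguyen all have world ranking 10, so the next rule applies.
Among Fontaine, Nakamura and Nguyen, a home-nation competitor before not a home-nation competitor: Fontaine (a home-nation competitor) before Nakamura and Nguyen (not a home-nation competitor).
Nakamura and Nguyen both have ranking points 7473 pts, so the next rule applies.
Among Nakamura and Nguyen, alphabetically by surname: Nakamura before Nguyen.
Order: Mendoza, Petrov, Baptiste, Fontaine, Nakamura, Nguyen, Novak.

Baptiste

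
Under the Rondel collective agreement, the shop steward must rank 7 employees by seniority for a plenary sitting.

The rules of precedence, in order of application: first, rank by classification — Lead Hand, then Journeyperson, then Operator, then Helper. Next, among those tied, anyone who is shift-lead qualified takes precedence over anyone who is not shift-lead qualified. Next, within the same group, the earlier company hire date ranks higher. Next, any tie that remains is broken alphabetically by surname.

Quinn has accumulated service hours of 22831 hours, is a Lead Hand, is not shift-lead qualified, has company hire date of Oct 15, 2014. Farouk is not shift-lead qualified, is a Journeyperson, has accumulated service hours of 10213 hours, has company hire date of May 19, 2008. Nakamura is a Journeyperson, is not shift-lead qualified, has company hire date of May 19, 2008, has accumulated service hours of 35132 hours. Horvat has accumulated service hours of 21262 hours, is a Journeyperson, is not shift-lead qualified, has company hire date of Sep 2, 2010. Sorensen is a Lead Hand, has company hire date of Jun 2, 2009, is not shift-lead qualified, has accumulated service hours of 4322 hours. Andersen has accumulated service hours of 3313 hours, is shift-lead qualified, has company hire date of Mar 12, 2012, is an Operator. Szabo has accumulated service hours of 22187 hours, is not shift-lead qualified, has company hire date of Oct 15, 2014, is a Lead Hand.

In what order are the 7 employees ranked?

By classification: Sorensen, Quinn and Szabo (Lead Hand); then Farouk, Nakamura and Horvat (Journeyperson); then Andersen (Operator).
Sorensen, Quinn and Szabo are each not shift-lead qualified, so the next rule applies.
Among Sorensen, Quinn and Szabo, by company hire date (earlier first): Sorensen (Jun 2, 2009) before Quinn and Szabo (Oct 15, 2014).
Among Quinn and Szabo, alphabetically by surname: Quinn before Szabo.
Farouk, Nakamura and Horvat are each not shift-lead qualified, so the next rule applies.
Among Farouk, Nakamura and Horvat, by company hire date (earlier first): Farouk and Nakamura (May 19, 2008) before Horvat (Sep 2, 2010).
Among Farouk and Nakamura, alphabetically by surname: Farouk before Nakamura.
Full order: Sorensen, Quinn, Szabo, Farouk, Nakamura, Horvat, Andersen.

Sorensen, Quinn, Szabo, Farouk, Nakamura, Horvat, Andersen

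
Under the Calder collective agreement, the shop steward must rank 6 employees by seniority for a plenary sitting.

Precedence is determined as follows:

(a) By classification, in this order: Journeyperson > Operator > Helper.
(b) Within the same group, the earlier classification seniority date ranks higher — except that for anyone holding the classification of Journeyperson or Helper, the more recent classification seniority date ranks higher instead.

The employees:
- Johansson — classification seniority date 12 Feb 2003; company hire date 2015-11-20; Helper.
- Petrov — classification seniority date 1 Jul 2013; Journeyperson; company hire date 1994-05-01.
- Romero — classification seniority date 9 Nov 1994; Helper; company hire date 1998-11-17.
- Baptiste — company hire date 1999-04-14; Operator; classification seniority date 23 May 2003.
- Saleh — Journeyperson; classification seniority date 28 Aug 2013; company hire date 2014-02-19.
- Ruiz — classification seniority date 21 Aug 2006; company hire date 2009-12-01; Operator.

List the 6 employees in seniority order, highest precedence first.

By classification: Saleh and Petrov (Journeyperson); then Baptiste and Ruiz (Operator); then Johansson and Romero (Helper).
Among Saleh and Petrov, by classification seniority date (later first) (reversed rule for this group): Saleh (28 Aug 2013) before Petrov (1 Jul 2013).
Among Baptiste and Ruiz, by classification seniority date (earlier first): Baptiste (23 May 2003) before Ruiz (21 Aug 2006).
Among Johansson and Romero, by classification seniority date (later first) (reversed rule for this group): Johansson (12 Feb 2003) before Romero (9 Nov 1994).
Full order: Saleh, Petrov, Baptiste, Ruiz, Johansson, Romero.

Saleh, Petrov, Baptiste, Ruiz, Johansson, Romero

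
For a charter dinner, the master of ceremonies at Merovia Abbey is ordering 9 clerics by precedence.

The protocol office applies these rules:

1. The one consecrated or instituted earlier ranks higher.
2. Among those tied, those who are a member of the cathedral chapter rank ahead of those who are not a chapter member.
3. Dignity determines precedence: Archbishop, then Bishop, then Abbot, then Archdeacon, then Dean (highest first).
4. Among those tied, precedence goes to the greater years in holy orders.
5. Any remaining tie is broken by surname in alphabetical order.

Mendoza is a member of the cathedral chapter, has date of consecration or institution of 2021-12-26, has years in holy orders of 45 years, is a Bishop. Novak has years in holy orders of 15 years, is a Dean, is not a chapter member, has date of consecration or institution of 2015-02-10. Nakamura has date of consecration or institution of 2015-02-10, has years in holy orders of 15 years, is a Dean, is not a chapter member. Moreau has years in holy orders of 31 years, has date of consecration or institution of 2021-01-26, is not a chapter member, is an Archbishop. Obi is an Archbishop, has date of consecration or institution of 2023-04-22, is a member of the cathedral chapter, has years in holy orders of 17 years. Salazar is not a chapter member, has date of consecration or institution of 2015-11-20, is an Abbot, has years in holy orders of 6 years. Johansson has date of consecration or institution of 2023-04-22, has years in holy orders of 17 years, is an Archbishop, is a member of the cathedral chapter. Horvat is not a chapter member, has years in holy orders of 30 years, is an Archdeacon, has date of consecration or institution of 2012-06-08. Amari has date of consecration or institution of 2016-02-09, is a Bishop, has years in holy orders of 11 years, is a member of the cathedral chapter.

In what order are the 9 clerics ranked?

By date of consecration or institution (earlier first): Horvat (2012-06-08); then Nakamura and Novak (both 2015-02-10); then Salazar (2015-11-20); then Amari (2016-02-09); then Moreau (2021-01-26); then Mendoza (2021-12-26); then Johansson and Obi (both 2023-04-22).
Nakamura and Novak are each not a chapter member, so the next rule applies.
Nakamura and Novak are each Dean, so the next rule applies.
Nakamura and Novak both have years in holy orders 15 years, so the next rule applies.
Among Nakamura and Novak, alphabetically by surname: Nakamura before Novak.
Johansson and Obi are each a member of the cathedral chapter, so the next rule applies.
Johansson and Obi are each Archbishop, so the next rule applies.
Johansson and Obi both have years in holy orders 17 years, so the next rule applies.
Among Johansson and Obi, alphabetically by surname: Johansson before Obi.
Full order: Horvat, Nakamura, Novak, Salazar, Amari, Moreau, Mendoza, Johansson, Obi.

Horvat, Nakamura, Novak, Salazar, Amari, Moreau, Mendoza, Johansson, Obi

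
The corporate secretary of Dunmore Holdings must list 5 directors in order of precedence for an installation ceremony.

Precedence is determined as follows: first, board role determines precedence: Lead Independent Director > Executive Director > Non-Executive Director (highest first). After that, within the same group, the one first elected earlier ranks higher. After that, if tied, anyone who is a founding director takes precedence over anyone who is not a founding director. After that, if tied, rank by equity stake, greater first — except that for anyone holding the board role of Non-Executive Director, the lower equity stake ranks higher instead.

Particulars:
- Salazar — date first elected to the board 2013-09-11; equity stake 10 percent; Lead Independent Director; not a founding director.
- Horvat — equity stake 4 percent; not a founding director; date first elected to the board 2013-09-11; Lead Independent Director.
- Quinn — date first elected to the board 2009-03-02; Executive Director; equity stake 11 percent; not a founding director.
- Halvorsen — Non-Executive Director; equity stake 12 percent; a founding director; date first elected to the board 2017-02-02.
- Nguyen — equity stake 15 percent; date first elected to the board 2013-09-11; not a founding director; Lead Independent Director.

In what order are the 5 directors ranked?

By board role: Nguyen, Salazar and Horvat (Lead Independent Director); then Quinn (Executive Director); then Halvorsen (Non-Executive Director).
Nguyen, Salazar and Horvat all have date first elected to the board 2013-09-11, so the next rule applies.
Nguyen, Salazar and Horvat are each not a founding director, so the next rule applies.
Among Nguyen, Salazar and Horvat, by equity stake (higher first): Nguyen (15 percent) before Salazar (10 percent) before Horvat (4 percent).
Full order: Nguyen, Salazar, Horvat, Quinn, Halvorsen.

Nguyen, Salazar, Horvat, Quinn, Halvorsen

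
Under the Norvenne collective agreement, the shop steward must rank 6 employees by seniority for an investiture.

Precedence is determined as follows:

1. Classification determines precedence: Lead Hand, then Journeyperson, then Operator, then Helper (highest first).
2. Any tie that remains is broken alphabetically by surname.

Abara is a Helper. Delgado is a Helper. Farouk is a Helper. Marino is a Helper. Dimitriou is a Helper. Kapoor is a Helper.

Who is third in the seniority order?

Dimitriou

By classification: Abara, Delgado, Dimitriou, Farouk, Kapoor and Marino (Helper).
Among Abara, Delgado, Dimitriou, Farouk, Kapoor and Marino, alphabetically by surname: Abara before Delgado before Dimitriou before Farouk before Kapoor before Marino.
Order: Abara, Delgado, Dimitriou, Farouk, Kapoor, Marino.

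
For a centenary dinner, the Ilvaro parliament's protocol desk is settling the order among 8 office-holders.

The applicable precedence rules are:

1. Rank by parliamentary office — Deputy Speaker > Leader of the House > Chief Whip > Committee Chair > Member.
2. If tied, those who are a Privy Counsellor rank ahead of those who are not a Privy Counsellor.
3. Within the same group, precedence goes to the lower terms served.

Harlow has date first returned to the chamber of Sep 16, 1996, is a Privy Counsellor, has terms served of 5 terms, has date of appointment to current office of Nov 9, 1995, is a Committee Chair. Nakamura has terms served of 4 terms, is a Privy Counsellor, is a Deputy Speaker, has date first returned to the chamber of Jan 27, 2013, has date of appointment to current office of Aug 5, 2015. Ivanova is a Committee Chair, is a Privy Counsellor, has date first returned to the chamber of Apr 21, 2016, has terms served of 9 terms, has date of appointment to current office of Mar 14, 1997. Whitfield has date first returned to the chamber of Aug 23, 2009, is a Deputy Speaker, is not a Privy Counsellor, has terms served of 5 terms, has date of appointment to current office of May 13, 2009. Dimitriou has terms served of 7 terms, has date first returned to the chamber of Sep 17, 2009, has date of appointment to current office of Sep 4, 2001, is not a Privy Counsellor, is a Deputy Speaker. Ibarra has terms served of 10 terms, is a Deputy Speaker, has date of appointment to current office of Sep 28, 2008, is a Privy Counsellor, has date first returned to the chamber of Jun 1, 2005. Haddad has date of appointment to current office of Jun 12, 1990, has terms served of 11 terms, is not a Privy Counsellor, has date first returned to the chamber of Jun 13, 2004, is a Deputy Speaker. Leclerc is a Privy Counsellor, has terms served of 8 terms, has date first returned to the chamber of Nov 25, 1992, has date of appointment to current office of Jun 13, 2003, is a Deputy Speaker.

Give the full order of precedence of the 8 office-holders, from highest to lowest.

Nakamura, Leclerc, Ibarra, Whitfield, Dimitriou, Haddad, Harlow, Ivanova

By parliamentary office: Nakamura, Leclerc, Ibarra, Whitfield, Dimitriou and Haddad (Deputy Speaker); then Harlow and Ivanova (Committee Chair).
Among Nakamura, Leclerc, Ibarra, Whitfield, Dimitriou and Haddad, a Privy Counsellor before not a Privy Counsellor: Nakamura, Leclerc and Ibarra (a Privy Counsellor) before Whitfield, Dimitriou and Haddad (not a Privy Counsellor).
Among Nakamura, Leclerc and Ibarra, by terms served (lower first): Nakamura (4 terms) before Leclerc (8 terms) before Ibarra (10 terms).
Among Whitfield, Dimitriou and Haddad, by terms served (lower first): Whitfield (5 terms) before Dimitriou (7 terms) before Haddad (11 terms).
Harlow and Ivanova are each a Privy Counsellor, so the next rule applies.
Among Harlow and Ivanova, by terms served (lower first): Harlow (5 terms) before Ivanova (9 terms).
Full order: Nakamura, Leclerc, Ibarra, Whitfield, Dimitriou, Haddad, Harlow, Ivanova.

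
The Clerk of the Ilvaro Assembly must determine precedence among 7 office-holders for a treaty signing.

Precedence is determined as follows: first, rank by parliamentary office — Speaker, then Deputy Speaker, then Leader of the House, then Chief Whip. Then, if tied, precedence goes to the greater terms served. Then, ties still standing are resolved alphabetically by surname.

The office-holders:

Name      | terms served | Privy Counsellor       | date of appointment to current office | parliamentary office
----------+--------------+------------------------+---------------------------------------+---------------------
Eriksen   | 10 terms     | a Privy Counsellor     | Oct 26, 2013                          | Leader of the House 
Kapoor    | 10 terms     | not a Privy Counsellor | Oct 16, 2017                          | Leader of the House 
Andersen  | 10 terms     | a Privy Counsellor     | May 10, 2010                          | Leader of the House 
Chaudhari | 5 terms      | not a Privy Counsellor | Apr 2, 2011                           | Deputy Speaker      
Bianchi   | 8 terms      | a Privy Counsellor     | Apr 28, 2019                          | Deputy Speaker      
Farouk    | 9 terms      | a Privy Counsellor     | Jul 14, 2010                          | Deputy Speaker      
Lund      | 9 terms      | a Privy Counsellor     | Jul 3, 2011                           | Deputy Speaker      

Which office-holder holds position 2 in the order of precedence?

Lund

By parliamentary office: Farouk, Lund, Bianchi and Chaudhari (Deputy Speaker); then Andersen, Eriksen and Kapoor (Leader of the House).
Among Farouk, Lund, Bianchi and Chaudhari, by terms served (higher first): Farouk and Lund (9 terms) before Bianchi (8 terms) before Chaudhari (5 terms).
Among Farouk and Lund, alphabetically by surname: Farouk before Lund.
Andersen, Eriksen and Kapoor all have terms served 10 terms, so the next rule applies.
Among Andersen, Eriksen and Kapoor, alphabetically by surname: Andersen before Eriksen before Kapoor.
Order: Farouk, Lund, Bianchi, Chaudhari, Andersen, Eriksen, Kapoor.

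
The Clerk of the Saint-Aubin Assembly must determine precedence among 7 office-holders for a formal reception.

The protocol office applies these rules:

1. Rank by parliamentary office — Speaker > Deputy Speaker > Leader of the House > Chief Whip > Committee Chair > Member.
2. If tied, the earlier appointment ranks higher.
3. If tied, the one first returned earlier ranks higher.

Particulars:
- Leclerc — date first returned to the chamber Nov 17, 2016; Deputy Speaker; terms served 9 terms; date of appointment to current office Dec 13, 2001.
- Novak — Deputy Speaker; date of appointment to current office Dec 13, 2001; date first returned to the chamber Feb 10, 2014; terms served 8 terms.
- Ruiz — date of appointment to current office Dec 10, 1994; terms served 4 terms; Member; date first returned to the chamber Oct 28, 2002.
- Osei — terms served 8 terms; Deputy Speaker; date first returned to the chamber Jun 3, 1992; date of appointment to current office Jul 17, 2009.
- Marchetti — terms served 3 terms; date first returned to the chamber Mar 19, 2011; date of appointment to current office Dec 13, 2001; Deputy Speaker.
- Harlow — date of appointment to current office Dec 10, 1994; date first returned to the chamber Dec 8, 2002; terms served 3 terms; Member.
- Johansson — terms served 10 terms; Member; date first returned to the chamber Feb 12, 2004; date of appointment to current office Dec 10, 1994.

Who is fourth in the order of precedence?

Osei

By parliamentary office: Marchetti, Novak, Leclerc and Osei (Deputy Speaker); then Ruiz, Harlow and Johansson (Member).
Among Marchetti, Novak, Leclerc and Osei, by date of appointment to current office (earlier first): Marchetti, Novak and Leclerc (Dec 13, 2001) before Osei (Jul 17, 2009).
Among Marchetti, Novak and Leclerc, by date first returned to the chamber (earlier first): Marchetti (Mar 19, 2011) before Novak (Feb 10, 2014) before Leclerc (Nov 17, 2016).
Ruiz, Harlow and Johansson all have date of appointment to current office Dec 10, 1994, so the next rule applies.
Among Ruiz, Harlow and Johansson, by date first returned to the chamber (earlier first): Ruiz (Oct 28, 2002) before Harlow (Dec 8, 2002) before Johansson (Feb 12, 2004).
Order: Marchetti, Novak, Leclerc, Osei, Ruiz, Harlow, Johansson.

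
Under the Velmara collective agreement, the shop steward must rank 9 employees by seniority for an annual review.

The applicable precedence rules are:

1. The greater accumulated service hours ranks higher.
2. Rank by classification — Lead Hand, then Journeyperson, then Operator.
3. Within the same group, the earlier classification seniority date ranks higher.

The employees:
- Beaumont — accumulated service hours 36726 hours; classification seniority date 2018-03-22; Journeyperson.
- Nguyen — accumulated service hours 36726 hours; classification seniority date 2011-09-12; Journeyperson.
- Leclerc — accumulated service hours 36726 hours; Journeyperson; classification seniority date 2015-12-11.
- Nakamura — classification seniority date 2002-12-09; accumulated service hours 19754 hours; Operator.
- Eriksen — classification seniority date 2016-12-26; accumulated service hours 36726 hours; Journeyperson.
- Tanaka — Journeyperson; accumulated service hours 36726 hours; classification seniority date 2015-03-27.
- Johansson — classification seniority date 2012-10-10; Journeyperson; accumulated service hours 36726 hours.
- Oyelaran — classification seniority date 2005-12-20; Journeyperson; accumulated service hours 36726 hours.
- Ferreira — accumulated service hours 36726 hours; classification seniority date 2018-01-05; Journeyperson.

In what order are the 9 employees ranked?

By accumulated service hours (higher first): Oyelaran, Nguyen, Johansson, Tanaka, Leclerc, Eriksen, Ferreira and Beaumont (each 36726 hours); then Nakamura (19754 hours).
Oyelaran, Nguyen, Johansson, Tanaka, Leclerc, Eriksen, Ferreira and Beaumont are each Journeyperson, so the next rule applies.
Among Oyelaran, Nguyen, Johansson, Tanaka, Leclerc, Eriksen, Ferreira and Beaumont, by classification seniority date (earlier first): Oyelaran (2005-12-20) before Nguyen (2011-09-12) before Johansson (2012-10-10) before Tanaka (2015-03-27) before Leclerc (2015-12-11) before Eriksen (2016-12-26) before Ferreira (2018-01-05) before Beaumont (2018-03-22).
Full order: Oyelaran, Nguyen, Johansson, Tanaka, Leclerc, Eriksen, Ferreira, Beaumont, Nakamura.

Oyelaran, Nguyen, Johansson, Tanaka, Leclerc, Eriksen, Ferreira, Beaumont, Nakamura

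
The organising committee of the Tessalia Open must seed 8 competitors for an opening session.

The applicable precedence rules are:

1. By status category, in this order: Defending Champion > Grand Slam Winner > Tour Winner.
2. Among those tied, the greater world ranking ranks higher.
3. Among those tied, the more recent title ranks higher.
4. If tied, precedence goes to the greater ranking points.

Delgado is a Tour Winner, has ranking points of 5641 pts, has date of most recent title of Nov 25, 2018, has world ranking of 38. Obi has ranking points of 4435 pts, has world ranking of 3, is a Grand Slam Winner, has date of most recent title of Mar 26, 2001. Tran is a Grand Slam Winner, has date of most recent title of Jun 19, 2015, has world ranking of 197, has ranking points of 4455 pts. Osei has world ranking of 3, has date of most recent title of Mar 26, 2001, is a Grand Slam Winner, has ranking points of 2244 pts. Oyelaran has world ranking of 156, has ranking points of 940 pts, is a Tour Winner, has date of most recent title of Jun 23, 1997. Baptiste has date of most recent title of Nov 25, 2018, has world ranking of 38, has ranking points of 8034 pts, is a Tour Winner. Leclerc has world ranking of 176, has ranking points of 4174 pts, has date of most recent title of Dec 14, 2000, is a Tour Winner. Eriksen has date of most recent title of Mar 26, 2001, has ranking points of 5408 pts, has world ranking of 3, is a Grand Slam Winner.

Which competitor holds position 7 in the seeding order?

By status category: Tran, Eriksen, Obi and Osei (Grand Slam Winner); then Leclerc, Oyelaran, Baptiste and Delgado (Tour Winner).
Among Tran, Eriksen, Obi and Osei, by world ranking (higher first): Tran (197) before Eriksen, Obi and Osei (3).
Eriksen, Obi and Osei all have date of most recent title Mar 26, 2001, so the next rule applies.
Among Eriksen, Obi and Osei, by ranking points (higher first): Eriksen (5408 pts) before Obi (4435 pts) before Osei (2244 pts).
Among Leclerc, Oyelaran, Baptiste and Delgado, by world ranking (higher first): Leclerc (176) before Oyelaran (156) before Baptiste and Delgado (38).
Baptiste and Delgado both have date of most recent title Nov 25, 2018, so the next rule applies.
Among Baptiste and Delgado, by ranking points (higher first): Baptiste (8034 pts) before Delgado (5641 pts).
Order: Tran, Eriksen, Obi, Osei, Leclerc, Oyelaran, Baptiste, Delgado.

Baptiste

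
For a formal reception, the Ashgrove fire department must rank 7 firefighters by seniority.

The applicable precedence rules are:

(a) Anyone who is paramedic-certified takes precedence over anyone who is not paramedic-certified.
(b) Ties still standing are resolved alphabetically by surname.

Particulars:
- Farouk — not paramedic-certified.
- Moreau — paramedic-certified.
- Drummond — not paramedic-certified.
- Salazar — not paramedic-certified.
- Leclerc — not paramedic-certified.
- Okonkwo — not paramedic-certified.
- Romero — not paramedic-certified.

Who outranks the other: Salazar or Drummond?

Drummond

By the first rule: Moreau (paramedic-certified); then Drummond, Farouk, Leclerc, Okonkwo, Romero and Salazar (each not paramedic-certified).
Among Drummond, Farouk, Leclerc, Okonkwo, Romero and Salazar, alphabetically by surname: Drummond before Farouk before Leclerc before Okonkwo before Romero before Salazar.
So Drummond takes precedence.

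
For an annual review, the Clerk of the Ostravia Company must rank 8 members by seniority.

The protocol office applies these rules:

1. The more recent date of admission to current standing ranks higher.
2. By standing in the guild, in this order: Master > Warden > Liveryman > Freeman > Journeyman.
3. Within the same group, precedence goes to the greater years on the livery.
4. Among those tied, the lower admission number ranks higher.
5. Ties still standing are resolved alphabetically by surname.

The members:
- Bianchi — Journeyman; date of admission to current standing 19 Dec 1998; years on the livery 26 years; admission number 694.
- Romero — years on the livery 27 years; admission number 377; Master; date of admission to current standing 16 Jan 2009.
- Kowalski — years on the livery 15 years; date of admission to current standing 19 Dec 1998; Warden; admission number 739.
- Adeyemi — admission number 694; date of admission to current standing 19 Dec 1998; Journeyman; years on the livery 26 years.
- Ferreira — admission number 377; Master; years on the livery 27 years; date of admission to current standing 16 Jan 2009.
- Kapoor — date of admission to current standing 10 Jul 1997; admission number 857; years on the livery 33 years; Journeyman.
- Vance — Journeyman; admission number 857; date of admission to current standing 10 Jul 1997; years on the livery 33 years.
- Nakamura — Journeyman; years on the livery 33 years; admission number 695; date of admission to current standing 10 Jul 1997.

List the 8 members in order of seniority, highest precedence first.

Ferreira, Romero, Kowalski, Adeyemi, Bianchi, Nakamura, Kapoor, Vance

By date of admission to current standing (later first): Ferreira and Romero (both 16 Jan 2009); then Kowalski, Adeyemi and Bianchi (each 19 Dec 1998); then Nakamura, Kapoor and Vance (each 10 Jul 1997).
Ferreira and Romero are each Master, so the next rule applies.
Ferreira and Romero both have years on the livery 27 years, so the next rule applies.
Ferreira and Romero both have admission number 377, so the next rule applies.
Among Ferreira and Romero, alphabetically by surname: Ferreira before Romero.
Among Kowalski, Adeyemi and Bianchi, by standing in the guild: Kowalski (Warden) before Adeyemi and Bianchi (Journeyman).
Adeyemi and Bianchi both have years on the livery 26 years, so the next rule applies.
Adeyemi and Bianchi both have admission number 694, so the next rule applies.
Among Adeyemi and Bianchi, alphabetically by surname: Adeyemi before Bianchi.
Nakamura, Kapoor and Vance are each Journeyman, so the next rule applies.
Nakamura, Kapoor and Vance all have years on the livery 33 years, so the next rule applies.
Among Nakamura, Kapoor and Vance, by admission number (lower first): Nakamura (695) before Kapoor and Vance (857).
Among Kapoor and Vance, alphabetically by surname: Kapoor before Vance.
Full order: Ferreira, Romero, Kowalski, Adeyemi, Bianchi, Nakamura, Kapoor, Vance.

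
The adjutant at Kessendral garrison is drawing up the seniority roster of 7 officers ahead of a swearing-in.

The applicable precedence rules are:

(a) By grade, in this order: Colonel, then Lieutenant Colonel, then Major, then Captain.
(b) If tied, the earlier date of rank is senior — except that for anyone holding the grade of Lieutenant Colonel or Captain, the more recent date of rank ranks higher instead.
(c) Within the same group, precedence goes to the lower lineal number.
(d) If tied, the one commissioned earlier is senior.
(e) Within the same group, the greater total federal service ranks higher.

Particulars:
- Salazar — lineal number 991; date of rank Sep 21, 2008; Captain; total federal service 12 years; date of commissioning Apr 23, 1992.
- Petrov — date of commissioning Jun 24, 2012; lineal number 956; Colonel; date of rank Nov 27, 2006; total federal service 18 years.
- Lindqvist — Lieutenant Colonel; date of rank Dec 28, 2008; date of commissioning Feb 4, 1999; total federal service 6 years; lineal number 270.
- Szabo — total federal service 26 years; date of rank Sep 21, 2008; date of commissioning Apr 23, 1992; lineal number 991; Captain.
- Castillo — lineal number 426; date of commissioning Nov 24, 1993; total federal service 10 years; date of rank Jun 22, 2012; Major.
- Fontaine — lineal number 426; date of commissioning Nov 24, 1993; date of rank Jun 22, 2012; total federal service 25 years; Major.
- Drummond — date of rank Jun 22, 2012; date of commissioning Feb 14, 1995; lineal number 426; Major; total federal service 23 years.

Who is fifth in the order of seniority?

Drummond

By grade: Petrov (Colonel); then Lindqvist (Lieutenant Colonel); then Fontaine, Castillo and Drummond (Major); then Szabo and Salazar (Captain).
Fontaine, Castillo and Drummond all have date of rank Jun 22, 2012, so the next rule applies.
Fontaine, Castillo and Drummond all have lineal number 426, so the next rule applies.
Among Fontaine, Castillo and Drummond, by date of commissioning (earlier first): Fontaine and Castillo (Nov 24, 1993) before Drummond (Feb 14, 1995).
Among Fontaine and Castillo, by total federal service (higher first): Fontaine (25 years) before Castillo (10 years).
Szabo and Salazar both have date of rank Sep 21, 2008, so the next rule applies.
Szabo and Salazar both have lineal number 991, so the next rule applies.
Szabo and Salazar both have date of commissioning Apr 23, 1992, so the next rule applies.
Among Szabo and Salazar, by total federal service (higher first): Szabo (26 years) before Salazar (12 years).
Order: Petrov, Lindqvist, Fontaine, Castillo, Drummond, Szabo, Salazar.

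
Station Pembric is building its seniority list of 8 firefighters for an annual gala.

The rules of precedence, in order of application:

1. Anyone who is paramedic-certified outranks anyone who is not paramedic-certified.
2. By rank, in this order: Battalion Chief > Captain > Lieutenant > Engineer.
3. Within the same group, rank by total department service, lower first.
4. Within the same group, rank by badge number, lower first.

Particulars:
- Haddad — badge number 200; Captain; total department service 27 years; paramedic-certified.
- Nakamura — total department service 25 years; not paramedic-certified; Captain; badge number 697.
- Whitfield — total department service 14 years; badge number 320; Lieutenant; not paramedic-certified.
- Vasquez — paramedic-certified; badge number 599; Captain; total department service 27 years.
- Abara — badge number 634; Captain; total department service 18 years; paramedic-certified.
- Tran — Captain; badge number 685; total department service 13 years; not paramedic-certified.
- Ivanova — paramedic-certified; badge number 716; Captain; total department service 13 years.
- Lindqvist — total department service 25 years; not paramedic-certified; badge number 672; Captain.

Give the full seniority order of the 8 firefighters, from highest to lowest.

Ivanova, Abara, Haddad, Vasquez, Tran, Lindqvist, Nakamura, Whitfield

By the first rule: Ivanova, Abara, Haddad and Vasquez (each paramedic-certified); then Tran, Lindqvist, Nakamura and Whitfield (each not paramedic-certified).
Ivanova, Abara, Haddad and Vasquez are each Captain, so the next rule applies.
Among Ivanova, Abara, Haddad and Vasquez, by total department service (lower first): Ivanova (13 years) before Abara (18 years) before Haddad and Vasquez (27 years).
Among Haddad and Vasquez, by badge number (lower first): Haddad (200) before Vasquez (599).
Among Tran, Lindqvist, Nakamura and Whitfield, by rank: Tran, Lindqvist and Nakamura (Captain) before Whitfield (Lieutenant).
Among Tran, Lindqvist and Nakamura, by total department service (lower first): Tran (13 years) before Lindqvist and Nakamura (25 years).
Among Lindqvist and Nakamura, by badge number (lower first): Lindqvist (672) before Nakamura (697).
Full order: Ivanova, Abara, Haddad, Vasquez, Tran, Lindqvist, Nakamura, Whitfield.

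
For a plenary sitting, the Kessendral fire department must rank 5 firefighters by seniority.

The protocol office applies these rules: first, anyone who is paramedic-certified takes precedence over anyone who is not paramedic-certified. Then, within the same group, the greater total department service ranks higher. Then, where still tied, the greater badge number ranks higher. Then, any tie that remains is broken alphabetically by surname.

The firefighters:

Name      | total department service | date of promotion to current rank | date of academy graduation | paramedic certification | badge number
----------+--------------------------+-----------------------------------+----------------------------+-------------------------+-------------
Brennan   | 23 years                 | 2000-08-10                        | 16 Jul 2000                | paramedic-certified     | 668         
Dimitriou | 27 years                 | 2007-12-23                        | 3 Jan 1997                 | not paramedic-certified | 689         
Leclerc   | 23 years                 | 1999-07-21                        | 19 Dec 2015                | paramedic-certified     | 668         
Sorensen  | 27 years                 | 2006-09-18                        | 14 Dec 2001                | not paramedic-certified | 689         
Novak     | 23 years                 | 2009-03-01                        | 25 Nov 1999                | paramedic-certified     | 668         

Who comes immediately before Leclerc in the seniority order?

Brennan

By the first rule: Brennan, Leclerc and Novak (each paramedic-certified); then Dimitriou and Sorensen (both not paramedic-certified).
Brennan, Leclerc and Novak all have total department service 23 years, so the next rule applies.
Brennan, Leclerc and Novak all have badge number 668, so the next rule applies.
Among Brennan, Leclerc and Novak, alphabetically by surname: Brennan before Leclerc before Novak.
Dimitriou and Sorensen both have total department service 27 years, so the next rule applies.
Dimitriou and Sorensen both have badge number 689, so the next rule applies.
Among Dimitriou and Sorensen, alphabetically by surname: Dimitriou before Sorensen.
Order: Brennan, Leclerc, Novak, Dimitriou, Sorensen.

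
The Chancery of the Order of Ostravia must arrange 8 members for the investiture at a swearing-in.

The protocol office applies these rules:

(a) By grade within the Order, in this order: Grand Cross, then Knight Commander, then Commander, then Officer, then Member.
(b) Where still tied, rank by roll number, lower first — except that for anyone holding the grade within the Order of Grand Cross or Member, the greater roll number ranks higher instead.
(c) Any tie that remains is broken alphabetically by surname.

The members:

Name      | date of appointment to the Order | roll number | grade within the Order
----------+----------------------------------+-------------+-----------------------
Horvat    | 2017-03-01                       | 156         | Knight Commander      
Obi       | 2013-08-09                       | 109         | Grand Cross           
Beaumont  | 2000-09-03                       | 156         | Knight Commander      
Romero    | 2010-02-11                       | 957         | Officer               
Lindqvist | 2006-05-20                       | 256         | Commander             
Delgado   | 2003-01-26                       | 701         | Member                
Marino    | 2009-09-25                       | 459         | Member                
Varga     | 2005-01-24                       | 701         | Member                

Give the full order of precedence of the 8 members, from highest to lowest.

By grade within the Order: Obi (Grand Cross); then Beaumont and Horvat (Knight Commander); then Lindqvist (Commander); then Romero (Officer); then Delgado, Varga and Marino (Member).
Beaumont and Horvat both have roll number 156, so the next rule applies.
Among Beaumont and Horvat, alphabetically by surname: Beaumont before Horvat.
Among Delgado, Varga and Marino, by roll number (higher first) (reversed rule for this group): Delgado and Varga (701) before Marino (459).
Among Delgado and Varga, alphabetically by surname: Delgado before Varga.
Full order: Obi, Beaumont, Horvat, Lindqvist, Romero, Delgado, Varga, Marino.

Obi, Beaumont, Horvat, Lindqvist, Romero, Delgado, Varga, Marino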